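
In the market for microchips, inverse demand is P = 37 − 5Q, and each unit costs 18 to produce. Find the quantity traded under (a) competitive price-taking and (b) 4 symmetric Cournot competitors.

Competitive firms price at marginal cost: P = 18, giving Q = 3.8.
Cournot with 4 identical firms: the symmetric best-response condition is 37 − 25q = 18. Each firm produces q = 0.76, total output Q = 3.04, price P = 21.8.

Competition: Q = 3.8; Cournot: Q = 3.04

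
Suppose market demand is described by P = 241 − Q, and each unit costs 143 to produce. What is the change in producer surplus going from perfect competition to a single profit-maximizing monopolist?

Under competition P = MC = 143, so Q = (241 − 143)/1 = 98.
PS = (143 − 143)·98 = 0.
A monopolist chooses Q where MR = MC. MR = 241 − 2Q; setting this equal to 143 gives Q = 49 and P = 192.
PS = (192 − 143)·49 = 2401.
Change in producer surplus: 2401 − 0 = 2401.

PS rises by 2401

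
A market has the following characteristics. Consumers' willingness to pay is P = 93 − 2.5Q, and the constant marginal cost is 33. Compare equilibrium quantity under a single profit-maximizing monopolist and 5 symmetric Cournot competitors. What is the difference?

Q rises by 8

The monopolist equates marginal revenue to marginal cost: 93 − 5Q = 33, so Q = 12. From demand, P = 63.
With 5 symmetric Cournot firms, each firm's FOC gives 93 − 15q = 33, so q = 4, Q = 5·4 = 20, and P = 43.
Change in equilibrium quantity: 20 − 12 = 8.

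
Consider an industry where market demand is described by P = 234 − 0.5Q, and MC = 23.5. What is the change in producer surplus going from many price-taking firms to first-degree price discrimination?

Perfect competition: P = MC = 23.5, so 234 − 0.5Q = 23.5 and Q = 421.
PS = (23.5 − 23.5)·421 = 0.
A perfectly discriminating monopolist sells every unit with P(Q) ≥ MC(Q), so output equals the competitive quantity Q = 421. Each buyer pays their reservation price, so CS = 0 and the firm captures all surplus.
PS = ½·(234 − 23.5)·421 = 44310.25.
Change in producer surplus: 44310.25 − 0 = 44310.25.

Producer surplus rises by 44310.25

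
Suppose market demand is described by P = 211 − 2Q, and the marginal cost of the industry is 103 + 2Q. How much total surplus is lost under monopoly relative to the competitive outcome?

DWL = 162

Under competition P = MC: 211 − 2Q = 103 + 2Q ⇒ Q = 27, P = 157.
A monopolist chooses Q where MR = MC. MR = 211 − 4Q; setting this equal to 103 + 2Q gives Q = 18 and P = 175.
CS = ½·(211 − 157)·27 = 729; PS = (157·27 − 103·27 − ½·2·27²) = 729; TS = 1458.
CS = ½·(211 − 175)·18 = 324; PS = (175·18 − 103·18 − ½·2·18²) = 972; TS = 1296.
DWL = 1458 − 1296 = 162.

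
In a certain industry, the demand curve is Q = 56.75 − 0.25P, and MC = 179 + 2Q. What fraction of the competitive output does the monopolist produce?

Inverting demand: P = 227 − 4Q.
Monopoly sets MR = MC: 227 − 8Q = 179 + 2Q ⇒ Q = 4.8, P = 227 − 4·4.8 = 207.8.
Under competition P = MC: 227 − 4Q = 179 + 2Q ⇒ Q = 8, P = 195.
Ratio Q_m/Q_c = 4.8/8 = 0.6.

Q_m/Q_c = 0.6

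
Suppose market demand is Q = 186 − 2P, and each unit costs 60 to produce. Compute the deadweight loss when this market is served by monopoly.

Inverting demand: P = 93 − 0.5Q.
Competitive firms price at marginal cost: P = 60, giving Q = 66.
The monopolist equates marginal revenue to marginal cost: 93 − Q = 60, so Q = 33. From demand, P = 76.5.
DWL is the triangle between Q = 33 and Q = 66: ½·(66 − 33)·(76.5 − 60) = 272.25.

DWL = 272.25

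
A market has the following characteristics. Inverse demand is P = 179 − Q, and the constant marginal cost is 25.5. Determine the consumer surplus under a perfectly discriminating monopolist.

With perfect price discrimination, output is the efficient level Q = 153.5 (where demand meets MC), but every buyer pays their willingness to pay: CS = 0 and PS = total surplus.
CS = 0.

CS = 0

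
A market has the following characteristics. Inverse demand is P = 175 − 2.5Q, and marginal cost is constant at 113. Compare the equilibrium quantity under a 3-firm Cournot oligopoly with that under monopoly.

With 3 symmetric Cournot firms, each firm's FOC gives 175 − 10q = 113, so q = 6.2, Q = 3·6.2 = 18.6, and P = 128.5.
A monopolist chooses Q where MR = MC. MR = 175 − 5Q; setting this equal to 113 gives Q = 12.4 and P = 144.

Cournot: Q = 18.6; Monopoly: Q = 12.4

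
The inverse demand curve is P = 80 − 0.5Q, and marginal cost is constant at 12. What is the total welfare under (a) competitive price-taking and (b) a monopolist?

Under competition P = MC = 12, so Q = (80 − 12)/0.5 = 136.
CS = ½·(80 − 12)·136 = 4624; PS = (12 − 12)·136 = 0; TS = 4624.
Monopoly sets MR = MC: 80 − Q = 12 ⇒ Q = 68, P = 80 − 0.5·68 = 46.
CS = ½·(80 − 46)·68 = 1156; PS = (46 − 12)·68 = 2312; TS = 3468.

Competition: TS = 4624; Monopoly: TS = 3468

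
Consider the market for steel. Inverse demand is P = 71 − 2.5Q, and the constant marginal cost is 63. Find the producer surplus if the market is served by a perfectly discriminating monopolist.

With perfect price discrimination, output is the efficient level Q = 3.2 (where demand meets MC), but every buyer pays their willingness to pay: CS = 0 and PS = total surplus.
PS = ½·(71 − 63)·3.2 = 12.8.

PS = 12.8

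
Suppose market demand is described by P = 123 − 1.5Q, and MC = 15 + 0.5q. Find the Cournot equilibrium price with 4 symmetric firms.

P = 42

Cournot with 4 identical firms: the symmetric best-response condition is 123 − 7.5q = 15 + 0.5q. Each firm produces q = 13.5, total output Q = 54, price P = 42.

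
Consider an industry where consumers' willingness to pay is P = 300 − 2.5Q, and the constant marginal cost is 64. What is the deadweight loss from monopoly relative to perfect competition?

Perfect competition: P = MC = 64, so 300 − 2.5Q = 64 and Q = 94.4.
Monopoly sets MR = MC: 300 − 5Q = 64 ⇒ Q = 47.2, P = 300 − 2.5·47.2 = 182.
DWL is the triangle between Q = 47.2 and Q = 94.4: ½·(94.4 − 47.2)·(182 − 64) = 2784.8.

DWL = 2784.8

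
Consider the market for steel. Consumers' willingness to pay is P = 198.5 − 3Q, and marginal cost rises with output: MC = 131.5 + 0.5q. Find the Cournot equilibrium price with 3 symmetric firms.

P = 150.26

Cournot with 3 identical firms: the symmetric best-response condition is 198.5 − 12q = 131.5 + 0.5q. Each firm produces q = 5.36, total output Q = 16.08, price P = 150.26.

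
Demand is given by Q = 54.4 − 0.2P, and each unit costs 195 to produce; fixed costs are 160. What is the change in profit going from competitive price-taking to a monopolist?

Inverting demand: P = 272 − 5Q.
Under competition P = MC = 195, so Q = (272 − 195)/5 = 15.4.
Profit = (195 − 195)·15.4 − 160 = −160.
Monopoly sets MR = MC: 272 − 10Q = 195 ⇒ Q = 7.7, P = 272 − 5·7.7 = 233.5.
Profit = (233.5 − 195)·7.7 − 160 = 136.45.
Change in profit: 136.45 − −160 = 296.45.

π rises by 296.45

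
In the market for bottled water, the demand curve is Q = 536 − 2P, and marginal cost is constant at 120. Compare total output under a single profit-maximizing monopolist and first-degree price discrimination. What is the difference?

Inverting demand: P = 268 − 0.5Q.
A monopolist chooses Q where MR = MC. MR = 268 − Q; setting this equal to 120 gives Q = 148 and P = 194.
Under first-degree price discrimination the firm charges each unit its demand price and produces up to where P = MC, i.e. Q = 296. Consumer surplus is zero; producer surplus equals total surplus.
Change in total output: 296 − 148 = 148.

Q rises by 148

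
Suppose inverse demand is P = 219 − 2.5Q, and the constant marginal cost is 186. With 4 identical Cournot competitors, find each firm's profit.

π_i = 17.424

With 4 symmetric Cournot firms, each firm's FOC gives 219 − 12.5q = 186, so q = 2.64, Q = 4·2.64 = 10.56, and P = 192.6.
Each firm's profit = (192.6 − 186)·2.64 = 17.424.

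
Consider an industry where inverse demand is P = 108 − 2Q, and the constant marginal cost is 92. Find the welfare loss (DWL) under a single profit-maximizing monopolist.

Competitive firms price at marginal cost: P = 92, giving Q = 8.
The monopolist equates marginal revenue to marginal cost: 108 − 4Q = 92, so Q = 4. From demand, P = 100.
DWL is the triangle between Q = 4 and Q = 8: ½·(8 − 4)·(100 − 92) = 16.

DWL = 16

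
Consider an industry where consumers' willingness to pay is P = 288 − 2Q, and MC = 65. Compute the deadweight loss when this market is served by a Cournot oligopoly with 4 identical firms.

DWL = 497.29

Competitive firms price at marginal cost: P = 65, giving Q = 111.5.
With 4 symmetric Cournot firms, each firm's FOC gives 288 − 10q = 65, so q = 22.3, Q = 4·22.3 = 89.2, and P = 109.6.
DWL is the triangle between Q = 89.2 and Q = 111.5: ½·(111.5 − 89.2)·(109.6 − 65) = 497.29.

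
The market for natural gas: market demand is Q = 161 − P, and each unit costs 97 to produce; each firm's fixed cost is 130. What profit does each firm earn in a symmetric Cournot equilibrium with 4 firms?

π_i = 33.84

Inverting demand: P = 161 − Q.
In a 4-firm Cournot equilibrium, symmetry and the first-order condition give q = (161 − 97)/(5) = 12.8. So Q = 51.2 and P = 109.8.
Each firm's profit = (109.8 − 97)·12.8 − 130 = 33.84.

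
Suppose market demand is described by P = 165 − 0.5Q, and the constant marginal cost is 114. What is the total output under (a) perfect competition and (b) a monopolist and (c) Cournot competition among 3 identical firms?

Competition: Q = 102; Monopoly: Q = 51; Cournot: Q = 76.5

Competitive firms price at marginal cost: P = 114, giving Q = 102.
A monopolist chooses Q where MR = MC. MR = 165 − Q; setting this equal to 114 gives Q = 51 and P = 139.5.
In a 3-firm Cournot equilibrium, symmetry and the first-order condition give q = (165 − 114)/(2) = 25.5. So Q = 76.5 and P = 126.75.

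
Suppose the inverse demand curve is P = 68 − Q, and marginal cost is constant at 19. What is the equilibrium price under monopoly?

P = 43.5

A monopolist chooses Q where MR = MC. MR = 68 − 2Q; setting this equal to 19 gives Q = 24.5 and P = 43.5.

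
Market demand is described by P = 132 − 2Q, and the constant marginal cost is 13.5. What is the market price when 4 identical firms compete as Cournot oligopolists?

In a 4-firm Cournot equilibrium, symmetry and the first-order condition give q = (132 − 13.5)/(10) = 11.85. So Q = 47.4 and P = 37.2.

P = 37.2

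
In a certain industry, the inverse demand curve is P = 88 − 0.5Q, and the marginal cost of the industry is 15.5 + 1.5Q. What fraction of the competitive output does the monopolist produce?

Q_m/Q_c = 0.8

The monopolist equates marginal revenue to marginal cost: 88 − Q = 15.5 + 1.5Q, so Q = 29. From demand, P = 73.5.
Competitive equilibrium sets price equal to marginal cost: 88 − 0.5Q = 15.5 + 1.5Q, so Q = 36.25 and P = 69.875.
Ratio Q_m/Q_c = 29/36.25 = 0.8.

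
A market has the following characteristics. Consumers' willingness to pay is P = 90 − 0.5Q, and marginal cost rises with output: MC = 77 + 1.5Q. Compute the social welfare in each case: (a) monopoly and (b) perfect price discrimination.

A monopolist chooses Q where MR = MC. MR = 90 − Q; setting this equal to 77 + 1.5Q gives Q = 5.2 and P = 87.4.
CS = ½·(90 − 87.4)·5.2 = 6.76; PS = (87.4·5.2 − 77·5.2 − ½·1.5·5.2²) = 33.8; TS = 40.56.
Under first-degree price discrimination the firm charges each unit its demand price and produces up to where P = MC, i.e. Q = 6.5. Consumer surplus is zero; producer surplus equals total surplus.
TS = 42.25 (equal to competitive TS).

Monopoly: TS = 40.56; Perfect PD: TS = 42.25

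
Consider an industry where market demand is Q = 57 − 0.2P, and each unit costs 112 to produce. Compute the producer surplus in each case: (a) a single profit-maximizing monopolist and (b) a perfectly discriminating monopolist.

Monopoly: PS = 1496.45; Perfect PD: PS = 2992.9

Inverting demand: P = 285 − 5Q.
The monopolist equates marginal revenue to marginal cost: 285 − 10Q = 112, so Q = 17.3. From demand, P = 198.5.
PS = (198.5 − 112)·17.3 = 1496.45.
A perfectly discriminating monopolist sells every unit with P(Q) ≥ MC(Q), so output equals the competitive quantity Q = 34.6. Each buyer pays their reservation price, so CS = 0 and the firm captures all surplus.
PS = ½·(285 − 112)·34.6 = 2992.9.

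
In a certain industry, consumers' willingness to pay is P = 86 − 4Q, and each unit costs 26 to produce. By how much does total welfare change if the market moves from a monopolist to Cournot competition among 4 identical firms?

Monopoly sets MR = MC: 86 − 8Q = 26 ⇒ Q = 7.5, P = 86 − 4·7.5 = 56.
CS = ½·(86 − 56)·7.5 = 112.5; PS = (56 − 26)·7.5 = 225; TS = 337.5.
In a 4-firm Cournot equilibrium, symmetry and the first-order condition give q = (86 − 26)/(20) = 3. So Q = 12 and P = 38.
CS = ½·(86 − 38)·12 = 288; PS = (38 − 26)·12 = 144; TS = 432.
Change in total welfare: 432 − 337.5 = 94.5.

Total welfare rises by 94.5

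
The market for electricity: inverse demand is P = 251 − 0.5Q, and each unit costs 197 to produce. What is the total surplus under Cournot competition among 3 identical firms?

TS = 2733.75

In a 3-firm Cournot equilibrium, symmetry and the first-order condition give q = (251 − 197)/(2) = 27. So Q = 81 and P = 210.5.
CS = ½·(251 − 210.5)·81 = 1640.25; PS = (210.5 − 197)·81 = 1093.5; TS = 2733.75.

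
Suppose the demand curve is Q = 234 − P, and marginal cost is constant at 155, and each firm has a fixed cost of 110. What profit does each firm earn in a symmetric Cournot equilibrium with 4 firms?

π_i = 139.64

Inverting demand: P = 234 − Q.
With 4 symmetric Cournot firms, each firm's FOC gives 234 − 5q = 155, so q = 15.8, Q = 4·15.8 = 63.2, and P = 170.8.
Each firm's profit = (170.8 − 155)·15.8 − 110 = 139.64.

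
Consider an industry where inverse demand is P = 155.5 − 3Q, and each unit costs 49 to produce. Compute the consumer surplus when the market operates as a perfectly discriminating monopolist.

A perfectly discriminating monopolist sells every unit with P(Q) ≥ MC(Q), so output equals the competitive quantity Q = 35.5. Each buyer pays their reservation price, so CS = 0 and the firm captures all surplus.
CS = 0.

CS = 0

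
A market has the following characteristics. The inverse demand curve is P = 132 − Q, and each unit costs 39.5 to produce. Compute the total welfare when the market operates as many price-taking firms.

Perfect competition: P = MC = 39.5, so 132 − Q = 39.5 and Q = 92.5.
CS = ½·(132 − 39.5)·92.5 = 4278.125; PS = (39.5 − 39.5)·92.5 = 0; TS = 4278.125.

TS = 4278.125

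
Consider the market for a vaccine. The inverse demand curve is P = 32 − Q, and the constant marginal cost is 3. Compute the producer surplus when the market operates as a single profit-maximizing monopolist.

PS = 210.25

Monopoly sets MR = MC: 32 − 2Q = 3 ⇒ Q = 14.5, P = 32 − 14.5 = 17.5.
PS = (17.5 − 3)·14.5 = 210.25.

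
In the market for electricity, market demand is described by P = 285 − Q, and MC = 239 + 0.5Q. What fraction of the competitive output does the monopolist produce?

Q_m/Q_c = 0.6

Monopoly sets MR = MC: 285 − 2Q = 239 + 0.5Q ⇒ Q = 18.4, P = 285 − 18.4 = 266.6.
Competitive equilibrium sets price equal to marginal cost: 285 − Q = 239 + 0.5Q, so Q = 92/3 and P = 763/3.
Ratio Q_m/Q_c = 18.4/(92/3) = 0.6.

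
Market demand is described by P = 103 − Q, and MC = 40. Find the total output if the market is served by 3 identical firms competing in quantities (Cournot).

In a 3-firm Cournot equilibrium, symmetry and the first-order condition give q = (103 − 40)/(4) = 15.75. So Q = 47.25 and P = 55.75.

Q = 47.25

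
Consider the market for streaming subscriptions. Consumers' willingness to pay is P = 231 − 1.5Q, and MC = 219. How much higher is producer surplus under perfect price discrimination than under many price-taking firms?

Under competition P = MC = 219, so Q = (231 − 219)/1.5 = 8.
PS = (219 − 219)·8 = 0.
Under first-degree price discrimination the firm charges each unit its demand price and produces up to where P = MC, i.e. Q = 8. Consumer surplus is zero; producer surplus equals total surplus.
PS = ½·(231 − 219)·8 = 48.
Change in producer surplus: 48 − 0 = 48.

PS rises by 48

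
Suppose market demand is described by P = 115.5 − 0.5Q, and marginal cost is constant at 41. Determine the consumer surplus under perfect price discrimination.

CS = 0

Under first-degree price discrimination the firm charges each unit its demand price and produces up to where P = MC, i.e. Q = 149. Consumer surplus is zero; producer surplus equals total surplus.
CS = 0.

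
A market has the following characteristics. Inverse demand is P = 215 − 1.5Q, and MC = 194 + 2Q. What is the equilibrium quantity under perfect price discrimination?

Under first-degree price discrimination the firm charges each unit its demand price and produces up to where P = MC, i.e. Q = 6. Consumer surplus is zero; producer surplus equals total surplus.

Q = 6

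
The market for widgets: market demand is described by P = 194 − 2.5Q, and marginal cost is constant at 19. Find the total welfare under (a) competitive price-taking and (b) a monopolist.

Under competition P = MC = 19, so Q = (194 − 19)/2.5 = 70.
CS = ½·(194 − 19)·70 = 6125; PS = (19 − 19)·70 = 0; TS = 6125.
A monopolist chooses Q where MR = MC. MR = 194 − 5Q; setting this equal to 19 gives Q = 35 and P = 106.5.
CS = ½·(194 − 106.5)·35 = 1531.25; PS = (106.5 − 19)·35 = 3062.5; TS = 4593.75.

Competition: TS = 6125; Monopoly: TS = 4593.75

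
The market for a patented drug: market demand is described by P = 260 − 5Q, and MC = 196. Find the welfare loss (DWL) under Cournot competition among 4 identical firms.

DWL = 16.384

Perfect competition: P = MC = 196, so 260 − 5Q = 196 and Q = 12.8.
Cournot with 4 identical firms: the symmetric best-response condition is 260 − 25q = 196. Each firm produces q = 2.56, total output Q = 10.24, price P = 208.8.
DWL is the triangle between Q = 10.24 and Q = 12.8: ½·(12.8 − 10.24)·(208.8 − 196) = 16.384.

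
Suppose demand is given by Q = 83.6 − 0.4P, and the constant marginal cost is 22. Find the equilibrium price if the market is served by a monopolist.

P = 115.5

Inverting demand: P = 209 − 2.5Q.
A monopolist chooses Q where MR = MC. MR = 209 − 5Q; setting this equal to 22 gives Q = 37.4 and P = 115.5.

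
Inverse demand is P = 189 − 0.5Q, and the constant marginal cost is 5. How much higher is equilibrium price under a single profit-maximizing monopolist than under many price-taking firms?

Perfect competition: P = MC = 5, so 189 − 0.5Q = 5 and Q = 368.
A monopolist chooses Q where MR = MC. MR = 189 − Q; setting this equal to 5 gives Q = 184 and P = 97.
Change in equilibrium price: 97 − 5 = 92.

P rises by 92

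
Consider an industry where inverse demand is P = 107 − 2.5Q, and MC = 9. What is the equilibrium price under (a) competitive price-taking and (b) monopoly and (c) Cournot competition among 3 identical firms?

Competition: P = 9; Monopoly: P = 58; Cournot: P = 33.5

Perfect competition: P = MC = 9, so 107 − 2.5Q = 9 and Q = 39.2.
The monopolist equates marginal revenue to marginal cost: 107 − 5Q = 9, so Q = 19.6. From demand, P = 58.
In a 3-firm Cournot equilibrium, symmetry and the first-order condition give q = (107 − 9)/(10) = 9.8. So Q = 29.4 and P = 33.5.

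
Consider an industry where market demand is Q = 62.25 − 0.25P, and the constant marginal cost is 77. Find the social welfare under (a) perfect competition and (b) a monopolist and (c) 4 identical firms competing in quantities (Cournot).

Competition: TS = 3698; Monopoly: TS = 2773.5; Cournot: TS = 3550.08

Inverting demand: P = 249 − 4Q.
Perfect competition: P = MC = 77, so 249 − 4Q = 77 and Q = 43.
CS = ½·(249 − 77)·43 = 3698; PS = (77 − 77)·43 = 0; TS = 3698.
Monopoly sets MR = MC: 249 − 8Q = 77 ⇒ Q = 21.5, P = 249 − 4·21.5 = 163.
CS = ½·(249 − 163)·21.5 = 924.5; PS = (163 − 77)·21.5 = 1849; TS = 2773.5.
With 4 symmetric Cournot firms, each firm's FOC gives 249 − 20q = 77, so q = 8.6, Q = 4·8.6 = 34.4, and P = 111.4.
CS = ½·(249 − 111.4)·34.4 = 2366.72; PS = (111.4 − 77)·34.4 = 1183.36; TS = 3550.08.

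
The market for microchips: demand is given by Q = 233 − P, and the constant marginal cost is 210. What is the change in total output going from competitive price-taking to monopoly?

Q falls by 11.5

Inverting demand: P = 233 − Q.
Competitive firms price at marginal cost: P = 210, giving Q = 23.
Monopoly sets MR = MC: 233 − 2Q = 210 ⇒ Q = 11.5, P = 233 − 11.5 = 221.5.
Change in total output: 11.5 − 23 = −11.5.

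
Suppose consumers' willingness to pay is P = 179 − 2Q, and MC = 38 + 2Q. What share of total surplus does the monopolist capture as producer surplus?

PS/TS = 0.75

Monopoly sets MR = MC: 179 − 4Q = 38 + 2Q ⇒ Q = 23.5, P = 179 − 2·23.5 = 132.
CS = ½·(179 − 132)·23.5 = 552.25.
PS = P·Q − VC(Q) = 132·23.5 − (38·23.5 + ½·2·23.5²) = 1656.75.
Share captured = PS/TS = 1656.75/2209 = 0.75.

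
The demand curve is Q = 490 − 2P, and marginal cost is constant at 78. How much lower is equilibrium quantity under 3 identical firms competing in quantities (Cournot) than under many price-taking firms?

Equilibrium quantity falls by 83.5

Inverting demand: P = 245 − 0.5Q.
Under competition P = MC = 78, so Q = (245 − 78)/0.5 = 334.
With 3 symmetric Cournot firms, each firm's FOC gives 245 − 2q = 78, so q = 83.5, Q = 3·83.5 = 250.5, and P = 119.75.
Change in equilibrium quantity: 250.5 − 334 = −83.5.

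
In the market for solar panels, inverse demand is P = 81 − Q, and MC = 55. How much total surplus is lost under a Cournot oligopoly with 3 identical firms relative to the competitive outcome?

DWL = 21.125

Under competition P = MC = 55, so Q = (81 − 55)/1 = 26.
Cournot with 3 identical firms: the symmetric best-response condition is 81 − 4q = 55. Each firm produces q = 6.5, total output Q = 19.5, price P = 61.5.
DWL is the triangle between Q = 19.5 and Q = 26: ½·(26 − 19.5)·(61.5 − 55) = 21.125.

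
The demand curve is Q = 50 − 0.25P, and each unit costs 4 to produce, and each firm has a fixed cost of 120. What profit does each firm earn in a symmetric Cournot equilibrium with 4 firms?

Inverting demand: P = 200 − 4Q.
With 4 symmetric Cournot firms, each firm's FOC gives 200 − 20q = 4, so q = 9.8, Q = 4·9.8 = 39.2, and P = 43.2.
Each firm's profit = (43.2 − 4)·9.8 − 120 = 264.16.

π_i = 264.16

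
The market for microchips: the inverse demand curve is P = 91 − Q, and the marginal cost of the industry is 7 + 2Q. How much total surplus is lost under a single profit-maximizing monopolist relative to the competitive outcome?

Competitive equilibrium sets price equal to marginal cost: 91 − Q = 7 + 2Q, so Q = 28 and P = 63.
A monopolist chooses Q where MR = MC. MR = 91 − 2Q; setting this equal to 7 + 2Q gives Q = 21 and P = 70.
CS = ½·(91 − 63)·28 = 392; PS = (63·28 − 7·28 − ½·2·28²) = 784; TS = 1176.
CS = ½·(91 − 70)·21 = 220.5; PS = (70·21 − 7·21 − ½·2·21²) = 882; TS = 1102.5.
DWL = 1176 − 1102.5 = 73.5.

DWL = 73.5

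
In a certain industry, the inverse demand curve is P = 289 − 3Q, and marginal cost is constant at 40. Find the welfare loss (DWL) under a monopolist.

DWL = 2583.375

Under competition P = MC = 40, so Q = (289 − 40)/3 = 83.
A monopolist chooses Q where MR = MC. MR = 289 − 6Q; setting this equal to 40 gives Q = 41.5 and P = 164.5.
DWL is the triangle between Q = 41.5 and Q = 83: ½·(83 − 41.5)·(164.5 − 40) = 2583.375.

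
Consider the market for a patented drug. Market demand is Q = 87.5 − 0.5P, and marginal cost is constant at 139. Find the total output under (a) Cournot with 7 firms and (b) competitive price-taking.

Cournot: Q = 15.75; Competition: Q = 18

Inverting demand: P = 175 − 2Q.
With 7 symmetric Cournot firms, each firm's FOC gives 175 − 16q = 139, so q = 2.25, Q = 7·2.25 = 15.75, and P = 143.5.
Competitive firms price at marginal cost: P = 139, giving Q = 18.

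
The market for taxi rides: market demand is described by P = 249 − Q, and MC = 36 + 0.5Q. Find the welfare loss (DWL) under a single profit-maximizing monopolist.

DWL = 2419.68

Under competition P = MC: 249 − Q = 36 + 0.5Q ⇒ Q = 142, P = 107.
Monopoly sets MR = MC: 249 − 2Q = 36 + 0.5Q ⇒ Q = 85.2, P = 249 − 85.2 = 163.8.
CS = ½·(249 − 107)·142 = 10082; PS = (107·142 − 36·142 − ½·0.5·142²) = 5041; TS = 15123.
CS = ½·(249 − 163.8)·85.2 = 3629.52; PS = (163.8·85.2 − 36·85.2 − ½·0.5·85.2²) = 9073.8; TS = 12703.32.
DWL = 15123 − 12703.32 = 2419.68.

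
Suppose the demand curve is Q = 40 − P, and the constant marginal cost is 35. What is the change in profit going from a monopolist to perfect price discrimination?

Inverting demand: P = 40 − Q.
Monopoly sets MR = MC: 40 − 2Q = 35 ⇒ Q = 2.5, P = 40 − 2.5 = 37.5.
Profit = (37.5 − 35)·2.5 = 6.25.
A perfectly discriminating monopolist sells every unit with P(Q) ≥ MC(Q), so output equals the competitive quantity Q = 5. Each buyer pays their reservation price, so CS = 0 and the firm captures all surplus.
PS equals the full surplus area, 12.5. Profit = 12.5 = 12.5.
Change in profit: 12.5 − 6.25 = 6.25.

π rises by 6.25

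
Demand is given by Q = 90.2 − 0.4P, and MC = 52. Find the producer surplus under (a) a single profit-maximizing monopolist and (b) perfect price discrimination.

Inverting demand: P = 225.5 − 2.5Q.
The monopolist equates marginal revenue to marginal cost: 225.5 − 5Q = 52, so Q = 34.7. From demand, P = 138.75.
PS = (138.75 − 52)·34.7 = 3010.225.
Under first-degree price discrimination the firm charges each unit its demand price and produces up to where P = MC, i.e. Q = 69.4. Consumer surplus is zero; producer surplus equals total surplus.
PS = ½·(225.5 − 52)·69.4 = 6020.45.

Monopoly: PS = 3010.225; Perfect PD: PS = 6020.45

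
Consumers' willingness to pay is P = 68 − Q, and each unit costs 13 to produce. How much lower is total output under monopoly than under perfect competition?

Competitive firms price at marginal cost: P = 13, giving Q = 55.
A monopolist chooses Q where MR = MC. MR = 68 − 2Q; setting this equal to 13 gives Q = 27.5 and P = 40.5.
Change in total output: 27.5 − 55 = −27.5.

Total output falls by 27.5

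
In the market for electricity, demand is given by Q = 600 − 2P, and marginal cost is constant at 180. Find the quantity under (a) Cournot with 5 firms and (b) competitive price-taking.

Inverting demand: P = 300 − 0.5Q.
With 5 symmetric Cournot firms, each firm's FOC gives 300 − 3q = 180, so q = 40, Q = 5·40 = 200, and P = 200.
Perfect competition: P = MC = 180, so 300 − 0.5Q = 180 and Q = 240.

Cournot: Q = 200; Competition: Q = 240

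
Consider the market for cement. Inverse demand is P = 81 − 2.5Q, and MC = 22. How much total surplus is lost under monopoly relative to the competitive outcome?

Under competition P = MC = 22, so Q = (81 − 22)/2.5 = 23.6.
A monopolist chooses Q where MR = MC. MR = 81 − 5Q; setting this equal to 22 gives Q = 11.8 and P = 51.5.
DWL is the triangle between Q = 11.8 and Q = 23.6: ½·(23.6 − 11.8)·(51.5 − 22) = 174.05.

DWL = 174.05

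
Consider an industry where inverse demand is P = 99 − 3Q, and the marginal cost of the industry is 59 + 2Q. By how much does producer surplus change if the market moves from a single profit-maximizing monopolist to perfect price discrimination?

A monopolist chooses Q where MR = MC. MR = 99 − 6Q; setting this equal to 59 + 2Q gives Q = 5 and P = 84.
PS = P·Q − VC(Q) = 84·5 − (59·5 + ½·2·5²) = 100.
With perfect price discrimination, output is the efficient level Q = 8 (where demand meets MC), but every buyer pays their willingness to pay: CS = 0 and PS = total surplus.
PS = ½·(99 − 59)·8 = 160.
Change in producer surplus: 160 − 100 = 60.

Producer surplus rises by 60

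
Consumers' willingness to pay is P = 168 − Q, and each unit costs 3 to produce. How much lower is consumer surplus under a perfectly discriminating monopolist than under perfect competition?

Perfect competition: P = MC = 3, so 168 − Q = 3 and Q = 165.
CS = ½·(168 − 3)·165 = 13612.5.
With perfect price discrimination, output is the efficient level Q = 165 (where demand meets MC), but every buyer pays their willingness to pay: CS = 0 and PS = total surplus.
CS = 0.
Change in consumer surplus: 0 − 13612.5 = −13612.5.

CS falls by 13612.5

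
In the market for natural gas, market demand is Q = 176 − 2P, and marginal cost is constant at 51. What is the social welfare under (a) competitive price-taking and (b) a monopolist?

Competition: TS = 1369; Monopoly: TS = 1026.75

Inverting demand: P = 88 − 0.5Q.
Under competition P = MC = 51, so Q = (88 − 51)/0.5 = 74.
CS = ½·(88 − 51)·74 = 1369; PS = (51 − 51)·74 = 0; TS = 1369.
A monopolist chooses Q where MR = MC. MR = 88 − Q; setting this equal to 51 gives Q = 37 and P = 69.5.
CS = ½·(88 − 69.5)·37 = 342.25; PS = (69.5 − 51)·37 = 684.5; TS = 1026.75.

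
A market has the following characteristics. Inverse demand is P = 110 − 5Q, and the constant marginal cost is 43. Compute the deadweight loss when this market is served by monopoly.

DWL = 112.225

Competitive firms price at marginal cost: P = 43, giving Q = 13.4.
A monopolist chooses Q where MR = MC. MR = 110 − 10Q; setting this equal to 43 gives Q = 6.7 and P = 76.5.
DWL is the triangle between Q = 6.7 and Q = 13.4: ½·(13.4 − 6.7)·(76.5 − 43) = 112.225.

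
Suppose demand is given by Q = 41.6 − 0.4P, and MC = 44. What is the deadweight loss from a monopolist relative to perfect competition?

Inverting demand: P = 104 − 2.5Q.
Perfect competition: P = MC = 44, so 104 − 2.5Q = 44 and Q = 24.
Monopoly sets MR = MC: 104 − 5Q = 44 ⇒ Q = 12, P = 104 − 2.5·12 = 74.
DWL is the triangle between Q = 12 and Q = 24: ½·(24 − 12)·(74 − 44) = 180.

DWL = 180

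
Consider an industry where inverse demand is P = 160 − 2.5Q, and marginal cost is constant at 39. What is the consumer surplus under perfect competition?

CS = 2928.2

Perfect competition: P = MC = 39, so 160 − 2.5Q = 39 and Q = 48.4.
CS = ½·(160 − 39)·48.4 = 2928.2.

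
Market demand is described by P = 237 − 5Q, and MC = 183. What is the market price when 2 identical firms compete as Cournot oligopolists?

P = 201

Cournot with 2 identical firms: the symmetric best-response condition is 237 − 15q = 183. Each firm produces q = 3.6, total output Q = 7.2, price P = 201.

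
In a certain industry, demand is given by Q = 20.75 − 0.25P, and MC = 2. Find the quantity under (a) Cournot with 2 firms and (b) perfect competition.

Inverting demand: P = 83 − 4Q.
In a 2-firm Cournot equilibrium, symmetry and the first-order condition give q = (83 − 2)/(12) = 6.75. So Q = 13.5 and P = 29.
Under competition P = MC = 2, so Q = (83 − 2)/4 = 20.25.

Cournot: Q = 13.5; Competition: Q = 20.25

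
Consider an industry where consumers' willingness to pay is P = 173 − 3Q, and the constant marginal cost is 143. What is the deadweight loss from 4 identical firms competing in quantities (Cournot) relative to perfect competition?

Perfect competition: P = MC = 143, so 173 − 3Q = 143 and Q = 10.
Cournot with 4 identical firms: the symmetric best-response condition is 173 − 15q = 143. Each firm produces q = 2, total output Q = 8, price P = 149.
DWL is the triangle between Q = 8 and Q = 10: ½·(10 − 8)·(149 − 143) = 6.

DWL = 6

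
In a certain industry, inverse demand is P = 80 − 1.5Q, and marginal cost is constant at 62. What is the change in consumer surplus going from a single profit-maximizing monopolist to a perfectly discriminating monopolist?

A monopolist chooses Q where MR = MC. MR = 80 − 3Q; setting this equal to 62 gives Q = 6 and P = 71.
CS = ½·(80 − 71)·6 = 27.
Under first-degree price discrimination the firm charges each unit its demand price and produces up to where P = MC, i.e. Q = 12. Consumer surplus is zero; producer surplus equals total surplus.
CS = 0.
Change in consumer surplus: 0 − 27 = −27.

Consumer surplus falls by 27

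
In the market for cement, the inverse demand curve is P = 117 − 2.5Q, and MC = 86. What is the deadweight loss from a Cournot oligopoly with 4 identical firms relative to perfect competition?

Perfect competition: P = MC = 86, so 117 − 2.5Q = 86 and Q = 12.4.
In a 4-firm Cournot equilibrium, symmetry and the first-order condition give q = (117 − 86)/(12.5) = 2.48. So Q = 9.92 and P = 92.2.
DWL is the triangle between Q = 9.92 and Q = 12.4: ½·(12.4 − 9.92)·(92.2 − 86) = 7.688.

DWL = 7.688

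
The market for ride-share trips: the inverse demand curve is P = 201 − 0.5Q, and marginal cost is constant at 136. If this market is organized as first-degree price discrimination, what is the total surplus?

Under first-degree price discrimination the firm charges each unit its demand price and produces up to where P = MC, i.e. Q = 130. Consumer surplus is zero; producer surplus equals total surplus.
TS = 4225 (equal to competitive TS).

TS = 4225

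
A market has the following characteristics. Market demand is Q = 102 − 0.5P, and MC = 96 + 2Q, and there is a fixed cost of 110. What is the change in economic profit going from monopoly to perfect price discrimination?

Economic profit rises by 486

Inverting demand: P = 204 − 2Q.
A monopolist chooses Q where MR = MC. MR = 204 − 4Q; setting this equal to 96 + 2Q gives Q = 18 and P = 168.
Profit = 168·18 − (96·18 + ½·2·18²) − 110 = 862.
A perfectly discriminating monopolist sells every unit with P(Q) ≥ MC(Q), so output equals the competitive quantity Q = 27. Each buyer pays their reservation price, so CS = 0 and the firm captures all surplus.
PS equals the full surplus area, 1458. Profit = 1458 − 110 = 1348.
Change in economic profit: 1348 − 862 = 486.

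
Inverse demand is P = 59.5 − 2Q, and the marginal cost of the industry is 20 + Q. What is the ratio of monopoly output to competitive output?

Monopoly sets MR = MC: 59.5 − 4Q = 20 + Q ⇒ Q = 7.9, P = 59.5 − 2·7.9 = 43.7.
Under competition P = MC: 59.5 − 2Q = 20 + Q ⇒ Q = 79/6, P = 199/6.
Ratio Q_m/Q_c = 7.9/(79/6) = 0.6.

Q_m/Q_c = 0.6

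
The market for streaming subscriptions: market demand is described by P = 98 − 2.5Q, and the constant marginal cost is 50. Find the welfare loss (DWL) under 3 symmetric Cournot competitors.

DWL = 28.8

Perfect competition: P = MC = 50, so 98 − 2.5Q = 50 and Q = 19.2.
In a 3-firm Cournot equilibrium, symmetry and the first-order condition give q = (98 − 50)/(10) = 4.8. So Q = 14.4 and P = 62.
DWL is the triangle between Q = 14.4 and Q = 19.2: ½·(19.2 − 14.4)·(62 − 50) = 28.8.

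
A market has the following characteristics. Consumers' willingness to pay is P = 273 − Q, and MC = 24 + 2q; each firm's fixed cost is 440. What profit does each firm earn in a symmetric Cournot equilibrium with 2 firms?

π_i = 4520.08

Cournot with 2 identical firms: the symmetric best-response condition is 273 − 3q = 24 + 2q. Each firm produces q = 49.8, total output Q = 99.6, price P = 173.4.
Each firm's profit = 173.4·49.8 − (24·49.8 + ½·2·49.8²) − 440 = 4520.08.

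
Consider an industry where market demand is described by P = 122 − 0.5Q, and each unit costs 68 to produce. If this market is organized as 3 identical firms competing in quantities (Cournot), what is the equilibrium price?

In a 3-firm Cournot equilibrium, symmetry and the first-order condition give q = (122 − 68)/(2) = 27. So Q = 81 and P = 81.5.

P = 81.5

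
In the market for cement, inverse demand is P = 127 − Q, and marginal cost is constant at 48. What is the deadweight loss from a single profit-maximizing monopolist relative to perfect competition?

DWL = 780.125

Competitive firms price at marginal cost: P = 48, giving Q = 79.
The monopolist equates marginal revenue to marginal cost: 127 − 2Q = 48, so Q = 39.5. From demand, P = 87.5.
DWL is the triangle between Q = 39.5 and Q = 79: ½·(79 − 39.5)·(87.5 − 48) = 780.125.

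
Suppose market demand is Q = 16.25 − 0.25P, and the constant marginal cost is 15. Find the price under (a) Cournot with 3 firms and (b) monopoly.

Cournot: P = 27.5; Monopoly: P = 40

Inverting demand: P = 65 − 4Q.
With 3 symmetric Cournot firms, each firm's FOC gives 65 − 16q = 15, so q = 3.125, Q = 3·3.125 = 9.375, and P = 27.5.
The monopolist equates marginal revenue to marginal cost: 65 − 8Q = 15, so Q = 6.25. From demand, P = 40.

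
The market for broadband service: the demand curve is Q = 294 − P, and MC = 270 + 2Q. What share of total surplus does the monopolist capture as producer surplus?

PS/TS = 0.8

Inverting demand: P = 294 − Q.
A monopolist chooses Q where MR = MC. MR = 294 − 2Q; setting this equal to 270 + 2Q gives Q = 6 and P = 288.
CS = ½·(294 − 288)·6 = 18.
PS = P·Q − VC(Q) = 288·6 − (270·6 + ½·2·6²) = 72.
Share captured = PS/TS = 72/90 = 0.8.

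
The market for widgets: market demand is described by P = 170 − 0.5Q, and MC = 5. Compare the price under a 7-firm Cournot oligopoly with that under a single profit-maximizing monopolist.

With 7 symmetric Cournot firms, each firm's FOC gives 170 − 4q = 5, so q = 41.25, Q = 7·41.25 = 288.75, and P = 25.625.
The monopolist equates marginal revenue to marginal cost: 170 − Q = 5, so Q = 165. From demand, P = 87.5.

Cournot: P = 25.625; Monopoly: P = 87.5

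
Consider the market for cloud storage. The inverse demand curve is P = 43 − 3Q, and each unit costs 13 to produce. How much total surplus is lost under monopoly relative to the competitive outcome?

Under competition P = MC = 13, so Q = (43 − 13)/3 = 10.
The monopolist equates marginal revenue to marginal cost: 43 − 6Q = 13, so Q = 5. From demand, P = 28.
DWL is the triangle between Q = 5 and Q = 10: ½·(10 − 5)·(28 − 13) = 37.5.

DWL = 37.5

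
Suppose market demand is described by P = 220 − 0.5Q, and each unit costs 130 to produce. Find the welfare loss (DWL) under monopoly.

DWL = 2025

Under competition P = MC = 130, so Q = (220 − 130)/0.5 = 180.
A monopolist chooses Q where MR = MC. MR = 220 − Q; setting this equal to 130 gives Q = 90 and P = 175.
DWL is the triangle between Q = 90 and Q = 180: ½·(180 − 90)·(175 − 130) = 2025.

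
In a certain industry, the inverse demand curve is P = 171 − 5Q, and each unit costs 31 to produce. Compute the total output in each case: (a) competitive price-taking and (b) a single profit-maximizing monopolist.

Competition: Q = 28; Monopoly: Q = 14

Perfect competition: P = MC = 31, so 171 − 5Q = 31 and Q = 28.
A monopolist chooses Q where MR = MC. MR = 171 − 10Q; setting this equal to 31 gives Q = 14 and P = 101.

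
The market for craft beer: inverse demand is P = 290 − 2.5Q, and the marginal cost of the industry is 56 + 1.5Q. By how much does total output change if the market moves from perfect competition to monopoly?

Total output falls by 22.5

Under competition P = MC: 290 − 2.5Q = 56 + 1.5Q ⇒ Q = 58.5, P = 143.75.
A monopolist chooses Q where MR = MC. MR = 290 − 5Q; setting this equal to 56 + 1.5Q gives Q = 36 and P = 200.
Change in total output: 36 − 58.5 = −22.5.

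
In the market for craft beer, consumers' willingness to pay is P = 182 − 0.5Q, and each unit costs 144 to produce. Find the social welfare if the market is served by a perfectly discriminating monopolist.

TS = 1444

With perfect price discrimination, output is the efficient level Q = 76 (where demand meets MC), but every buyer pays their willingness to pay: CS = 0 and PS = total surplus.
TS = 1444 (equal to competitive TS).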